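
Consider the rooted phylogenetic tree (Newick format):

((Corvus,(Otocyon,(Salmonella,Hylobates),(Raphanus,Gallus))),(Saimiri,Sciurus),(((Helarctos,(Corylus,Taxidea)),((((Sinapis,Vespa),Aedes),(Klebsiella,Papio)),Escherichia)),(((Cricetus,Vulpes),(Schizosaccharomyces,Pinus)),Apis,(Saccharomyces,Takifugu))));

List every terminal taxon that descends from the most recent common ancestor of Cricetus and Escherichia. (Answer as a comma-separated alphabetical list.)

Aedes, Apis, Corylus, Cricetus, Escherichia, Helarctos, Klebsiella, Papio, Pinus, Saccharomyces, Schizosaccharomyces, Sinapis, Takifugu, Taxidea, Vespa, Vulpes

Tracing Cricetus: it sits inside (Cricetus,Vulpes).
Tracing Escherichia: it sits inside ((((Sinapis,Vespa),Aedes),(Klebsiella,Papio)),Escherichia).
The smallest clade enclosing both is (((Helarctos,(Corylus,Taxidea)),((((Sinapis,Vespa),Aedes),(Klebsiella,Papio)),Escherichia)),(((Cricetus,Vulpes),(Schizosaccharomyces,Pinus)),Apis,(Saccharomyces,Takifugu))); the answer is its 16 terminal taxa in alphabetical order.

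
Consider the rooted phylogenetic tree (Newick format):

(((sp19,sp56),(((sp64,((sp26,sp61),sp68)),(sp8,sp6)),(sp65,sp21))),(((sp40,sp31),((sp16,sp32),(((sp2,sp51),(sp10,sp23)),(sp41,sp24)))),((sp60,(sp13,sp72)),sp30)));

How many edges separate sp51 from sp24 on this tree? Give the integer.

5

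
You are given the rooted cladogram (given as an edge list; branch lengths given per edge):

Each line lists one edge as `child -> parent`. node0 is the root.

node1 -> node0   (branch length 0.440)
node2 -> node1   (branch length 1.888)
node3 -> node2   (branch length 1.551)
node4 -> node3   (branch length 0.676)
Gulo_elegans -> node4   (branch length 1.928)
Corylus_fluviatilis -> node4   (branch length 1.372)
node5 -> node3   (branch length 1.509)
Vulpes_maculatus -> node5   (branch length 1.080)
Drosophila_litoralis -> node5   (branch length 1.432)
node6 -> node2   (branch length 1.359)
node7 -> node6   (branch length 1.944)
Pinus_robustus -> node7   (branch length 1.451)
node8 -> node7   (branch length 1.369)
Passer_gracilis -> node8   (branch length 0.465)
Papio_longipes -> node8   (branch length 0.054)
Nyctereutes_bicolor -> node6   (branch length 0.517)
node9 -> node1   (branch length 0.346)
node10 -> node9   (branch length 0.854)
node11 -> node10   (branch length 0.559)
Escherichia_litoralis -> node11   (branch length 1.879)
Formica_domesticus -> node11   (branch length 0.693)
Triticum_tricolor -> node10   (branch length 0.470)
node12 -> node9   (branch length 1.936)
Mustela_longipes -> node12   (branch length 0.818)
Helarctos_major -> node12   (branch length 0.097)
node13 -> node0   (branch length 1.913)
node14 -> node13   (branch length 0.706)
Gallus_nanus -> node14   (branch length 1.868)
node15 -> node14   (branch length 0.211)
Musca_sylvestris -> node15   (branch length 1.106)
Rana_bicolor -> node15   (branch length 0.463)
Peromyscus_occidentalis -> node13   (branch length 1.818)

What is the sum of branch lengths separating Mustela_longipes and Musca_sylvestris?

7.476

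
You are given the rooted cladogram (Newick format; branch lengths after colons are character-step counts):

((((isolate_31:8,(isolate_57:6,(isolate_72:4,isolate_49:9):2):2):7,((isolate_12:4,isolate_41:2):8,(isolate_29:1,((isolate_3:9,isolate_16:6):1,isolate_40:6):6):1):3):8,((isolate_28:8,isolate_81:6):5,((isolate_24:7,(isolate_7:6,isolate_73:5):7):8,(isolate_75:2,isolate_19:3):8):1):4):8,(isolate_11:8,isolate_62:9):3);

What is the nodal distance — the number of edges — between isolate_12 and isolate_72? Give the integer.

The MRCA of isolate_12 and isolate_72 is the node subtending ((isolate_31,(isolate_57,(isolate_72,isolate_49))),((isolate_12,isolate_41),(isolate_29,((isolate_3,isolate_16),isolate_40)))).
From isolate_12 up to that node: 3 branches. From isolate_72 up to the same node: 4 branches. Total: 3 + 4 = 7.

7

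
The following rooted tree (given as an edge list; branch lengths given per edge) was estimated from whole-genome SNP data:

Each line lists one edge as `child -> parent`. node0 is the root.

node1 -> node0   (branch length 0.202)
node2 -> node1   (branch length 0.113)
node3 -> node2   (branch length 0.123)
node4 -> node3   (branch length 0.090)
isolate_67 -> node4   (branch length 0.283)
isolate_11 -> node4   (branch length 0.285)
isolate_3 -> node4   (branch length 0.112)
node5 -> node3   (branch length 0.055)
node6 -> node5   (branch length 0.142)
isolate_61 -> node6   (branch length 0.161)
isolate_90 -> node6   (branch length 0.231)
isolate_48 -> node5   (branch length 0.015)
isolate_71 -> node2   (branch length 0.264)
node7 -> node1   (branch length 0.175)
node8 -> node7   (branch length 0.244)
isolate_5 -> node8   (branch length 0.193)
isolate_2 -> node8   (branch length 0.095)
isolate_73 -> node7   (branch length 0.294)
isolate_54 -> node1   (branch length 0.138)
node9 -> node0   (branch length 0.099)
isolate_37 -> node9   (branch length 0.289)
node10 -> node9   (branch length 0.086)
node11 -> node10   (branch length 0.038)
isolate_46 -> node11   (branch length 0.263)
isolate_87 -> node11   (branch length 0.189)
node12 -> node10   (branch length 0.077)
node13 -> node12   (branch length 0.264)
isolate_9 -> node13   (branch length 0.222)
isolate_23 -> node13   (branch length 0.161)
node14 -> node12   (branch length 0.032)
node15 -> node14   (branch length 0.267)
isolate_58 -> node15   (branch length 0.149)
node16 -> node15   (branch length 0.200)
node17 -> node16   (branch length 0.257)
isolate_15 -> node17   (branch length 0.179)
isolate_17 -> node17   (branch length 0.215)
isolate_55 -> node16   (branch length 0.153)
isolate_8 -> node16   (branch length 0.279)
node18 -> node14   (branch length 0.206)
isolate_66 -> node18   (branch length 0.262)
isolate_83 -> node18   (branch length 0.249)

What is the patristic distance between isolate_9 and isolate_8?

The path runs isolate_9 → … → MRCA → … → isolate_8; the MRCA is the node subtending ((isolate_9,isolate_23),((isolate_58,((isolate_15,isolate_17),isolate_55,isolate_8)),(isolate_66,isolate_83))).
Branch lengths along that path: 0.222 + 0.264 + 0.032 + 0.267 + 0.200 + 0.279 = 1.264.

1.264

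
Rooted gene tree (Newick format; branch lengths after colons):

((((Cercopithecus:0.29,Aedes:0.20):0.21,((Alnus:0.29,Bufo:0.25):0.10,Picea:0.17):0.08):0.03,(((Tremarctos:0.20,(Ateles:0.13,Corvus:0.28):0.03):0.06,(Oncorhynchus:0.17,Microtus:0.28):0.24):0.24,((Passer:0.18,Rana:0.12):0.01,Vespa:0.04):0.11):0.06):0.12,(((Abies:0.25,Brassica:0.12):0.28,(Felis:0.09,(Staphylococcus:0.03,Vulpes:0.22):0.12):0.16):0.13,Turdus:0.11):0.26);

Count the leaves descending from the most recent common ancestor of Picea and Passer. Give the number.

The MRCA of Picea and Passer is the node subtending (((Cercopithecus,Aedes),((Alnus,Bufo),Picea)),(((Tremarctos,(Ateles,Corvus)),(Oncorhynchus,Microtus)),((Passer,Rana),Vespa))).
That clade contains 13 terminal taxa: Aedes, Alnus, Ateles, Bufo, Cercopithecus, Corvus, Microtus, Oncorhynchus, Passer, Picea, Rana, Tremarctos, Vespa.

13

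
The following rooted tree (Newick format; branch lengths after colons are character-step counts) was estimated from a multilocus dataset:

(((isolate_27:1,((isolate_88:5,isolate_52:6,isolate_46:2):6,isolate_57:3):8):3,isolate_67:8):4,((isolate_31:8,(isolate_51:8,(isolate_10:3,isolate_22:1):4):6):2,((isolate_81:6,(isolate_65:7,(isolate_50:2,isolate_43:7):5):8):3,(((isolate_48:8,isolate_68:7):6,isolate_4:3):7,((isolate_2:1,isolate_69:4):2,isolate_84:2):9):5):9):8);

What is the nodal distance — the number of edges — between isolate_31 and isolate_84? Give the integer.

The MRCA of isolate_31 and isolate_84 is the node subtending ((isolate_31,(isolate_51,(isolate_10,isolate_22))),((isolate_81,(isolate_65,(isolate_50,isolate_43))),(((isolate_48,isolate_68),isolate_4),((isolate_2,isolate_69),isolate_84)))).
From isolate_31 up to that node: 2 branches. From isolate_84 up to the same node: 4 branches. Total: 2 + 4 = 6.

6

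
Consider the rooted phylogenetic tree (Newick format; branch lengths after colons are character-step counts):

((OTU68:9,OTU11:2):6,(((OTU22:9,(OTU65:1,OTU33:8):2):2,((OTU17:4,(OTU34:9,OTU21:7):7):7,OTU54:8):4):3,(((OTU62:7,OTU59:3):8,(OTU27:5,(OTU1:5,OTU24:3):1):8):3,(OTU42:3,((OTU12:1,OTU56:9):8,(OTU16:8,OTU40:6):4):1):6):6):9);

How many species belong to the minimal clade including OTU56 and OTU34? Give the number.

17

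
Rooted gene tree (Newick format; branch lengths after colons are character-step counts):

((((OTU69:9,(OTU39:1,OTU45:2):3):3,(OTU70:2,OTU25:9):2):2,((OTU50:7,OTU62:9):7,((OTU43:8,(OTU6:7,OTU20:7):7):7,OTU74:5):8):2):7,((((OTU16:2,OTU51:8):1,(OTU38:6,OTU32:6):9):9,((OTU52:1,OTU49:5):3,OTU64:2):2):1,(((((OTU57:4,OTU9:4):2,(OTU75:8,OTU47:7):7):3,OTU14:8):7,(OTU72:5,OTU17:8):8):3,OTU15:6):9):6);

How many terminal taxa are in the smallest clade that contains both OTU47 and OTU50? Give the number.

26

The MRCA of OTU47 and OTU50 is the root, so the clade is the entire tree.
That clade contains 26 terminal taxa: OTU14, OTU15, OTU16, OTU17, OTU20, OTU25, OTU32, OTU38, OTU39, OTU43, OTU45, OTU47, OTU49, OTU50, OTU51, OTU52, OTU57, OTU6, OTU62, OTU64, OTU69, OTU70, OTU72, OTU74, OTU75, OTU9.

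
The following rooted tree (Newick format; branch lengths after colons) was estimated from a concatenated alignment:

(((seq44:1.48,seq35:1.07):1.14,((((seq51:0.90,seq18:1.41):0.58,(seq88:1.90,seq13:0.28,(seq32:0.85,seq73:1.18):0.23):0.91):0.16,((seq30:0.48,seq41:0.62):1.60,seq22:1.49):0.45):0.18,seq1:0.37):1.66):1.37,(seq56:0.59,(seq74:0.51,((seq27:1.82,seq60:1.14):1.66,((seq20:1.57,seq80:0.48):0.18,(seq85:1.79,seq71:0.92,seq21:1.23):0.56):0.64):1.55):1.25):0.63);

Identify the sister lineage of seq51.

seq51 attaches to the tree at the node subtending (seq51,seq18).
The other lineage descending from that same node — the sister group — is the single tip seq18.

seq18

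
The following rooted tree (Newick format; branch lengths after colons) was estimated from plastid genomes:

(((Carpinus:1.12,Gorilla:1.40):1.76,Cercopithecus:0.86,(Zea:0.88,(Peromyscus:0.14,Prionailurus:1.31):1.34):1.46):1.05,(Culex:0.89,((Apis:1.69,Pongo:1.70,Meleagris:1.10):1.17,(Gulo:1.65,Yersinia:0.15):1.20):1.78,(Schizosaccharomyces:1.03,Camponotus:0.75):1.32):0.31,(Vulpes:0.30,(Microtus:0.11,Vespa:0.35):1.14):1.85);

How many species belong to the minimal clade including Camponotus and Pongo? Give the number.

The MRCA of Camponotus and Pongo is the node subtending (Culex,((Apis,Pongo,Meleagris),(Gulo,Yersinia)),(Schizosaccharomyces,Camponotus)).
That clade contains 8 terminal taxa: Apis, Camponotus, Culex, Gulo, Meleagris, Pongo, Schizosaccharomyces, Yersinia.

8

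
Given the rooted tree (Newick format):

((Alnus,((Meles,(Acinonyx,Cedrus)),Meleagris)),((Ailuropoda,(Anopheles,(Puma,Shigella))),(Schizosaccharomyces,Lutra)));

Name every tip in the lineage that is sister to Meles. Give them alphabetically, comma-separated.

Meles attaches to the tree at the node subtending (Meles,(Acinonyx,Cedrus)).
The other lineage descending from that same node — the sister group — is (Acinonyx,Cedrus); its 2 tips in alphabetical order are the answer.

Acinonyx, Cedrus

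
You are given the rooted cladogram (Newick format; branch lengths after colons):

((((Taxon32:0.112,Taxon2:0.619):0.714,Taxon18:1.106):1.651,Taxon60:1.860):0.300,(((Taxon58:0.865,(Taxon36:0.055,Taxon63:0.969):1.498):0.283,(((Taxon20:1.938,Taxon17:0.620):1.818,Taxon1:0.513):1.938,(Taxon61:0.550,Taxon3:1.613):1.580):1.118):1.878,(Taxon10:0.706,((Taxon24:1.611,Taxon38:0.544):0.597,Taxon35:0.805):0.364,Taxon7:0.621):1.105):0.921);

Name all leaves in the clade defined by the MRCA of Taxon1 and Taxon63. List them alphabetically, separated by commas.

Taxon1, Taxon17, Taxon20, Taxon3, Taxon36, Taxon58, Taxon61, Taxon63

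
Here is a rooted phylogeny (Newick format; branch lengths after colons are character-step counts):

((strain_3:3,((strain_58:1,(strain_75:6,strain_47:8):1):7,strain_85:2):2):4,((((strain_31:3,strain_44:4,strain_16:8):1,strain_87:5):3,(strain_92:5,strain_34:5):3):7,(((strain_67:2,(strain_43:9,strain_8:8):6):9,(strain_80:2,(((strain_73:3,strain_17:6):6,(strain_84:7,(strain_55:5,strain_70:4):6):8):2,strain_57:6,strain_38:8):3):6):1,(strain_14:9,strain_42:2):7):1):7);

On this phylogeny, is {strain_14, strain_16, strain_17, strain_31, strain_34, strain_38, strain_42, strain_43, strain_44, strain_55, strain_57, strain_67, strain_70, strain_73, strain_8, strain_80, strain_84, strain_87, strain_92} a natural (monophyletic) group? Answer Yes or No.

Yes

The most recent common ancestor of these taxa subtends ((((strain_31,strain_44,strain_16),strain_87),(strain_92,strain_34)),(((strain_67,(strain_43,strain_8)),(strain_80,(((strain_73,strain_17),(strain_84,(strain_55,strain_70))),strain_57,strain_38))),(strain_14,strain_42))).
That clade has exactly 19 tips — every listed taxon and nothing else — so the group is monophyletic.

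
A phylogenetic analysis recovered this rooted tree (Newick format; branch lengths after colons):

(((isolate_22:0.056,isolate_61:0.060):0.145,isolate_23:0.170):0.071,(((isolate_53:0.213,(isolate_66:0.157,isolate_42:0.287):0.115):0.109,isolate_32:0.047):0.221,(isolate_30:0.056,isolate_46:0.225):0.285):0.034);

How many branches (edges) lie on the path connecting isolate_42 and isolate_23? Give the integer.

7

The MRCA of isolate_42 and isolate_23 is the root of the tree.
From isolate_42 up to that node: 5 branches. From isolate_23 up to the same node: 2 branches. Total: 5 + 2 = 7.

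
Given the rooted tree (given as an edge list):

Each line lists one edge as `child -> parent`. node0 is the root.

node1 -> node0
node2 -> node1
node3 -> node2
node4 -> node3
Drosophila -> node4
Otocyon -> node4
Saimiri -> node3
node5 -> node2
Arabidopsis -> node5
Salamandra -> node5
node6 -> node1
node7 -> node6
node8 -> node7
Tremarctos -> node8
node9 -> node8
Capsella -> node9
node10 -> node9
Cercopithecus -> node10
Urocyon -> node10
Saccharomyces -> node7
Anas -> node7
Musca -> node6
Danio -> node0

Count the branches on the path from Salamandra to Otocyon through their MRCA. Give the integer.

The MRCA of Salamandra and Otocyon is the node subtending (((Drosophila,Otocyon),Saimiri),(Arabidopsis,Salamandra)).
From Salamandra up to that node: 2 branches. From Otocyon up to the same node: 3 branches. Total: 2 + 3 = 5.

5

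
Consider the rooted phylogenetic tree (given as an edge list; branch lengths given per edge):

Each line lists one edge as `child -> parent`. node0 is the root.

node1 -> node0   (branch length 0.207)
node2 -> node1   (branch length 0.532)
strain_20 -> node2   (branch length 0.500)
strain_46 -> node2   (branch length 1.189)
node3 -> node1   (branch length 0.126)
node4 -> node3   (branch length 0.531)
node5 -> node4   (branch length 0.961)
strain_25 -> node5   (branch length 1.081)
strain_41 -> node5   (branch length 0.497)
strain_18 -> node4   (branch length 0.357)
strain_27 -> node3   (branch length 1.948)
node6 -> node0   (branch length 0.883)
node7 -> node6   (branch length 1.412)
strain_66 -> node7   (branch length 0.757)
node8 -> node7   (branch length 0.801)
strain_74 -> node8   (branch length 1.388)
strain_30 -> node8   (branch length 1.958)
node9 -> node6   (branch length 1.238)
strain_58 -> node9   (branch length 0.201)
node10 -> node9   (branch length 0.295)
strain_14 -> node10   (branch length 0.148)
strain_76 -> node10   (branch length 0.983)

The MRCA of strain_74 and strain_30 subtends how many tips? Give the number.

2

The MRCA of strain_74 and strain_30 is the node subtending (strain_74,strain_30).
That clade contains 2 terminal taxa: strain_30, strain_74.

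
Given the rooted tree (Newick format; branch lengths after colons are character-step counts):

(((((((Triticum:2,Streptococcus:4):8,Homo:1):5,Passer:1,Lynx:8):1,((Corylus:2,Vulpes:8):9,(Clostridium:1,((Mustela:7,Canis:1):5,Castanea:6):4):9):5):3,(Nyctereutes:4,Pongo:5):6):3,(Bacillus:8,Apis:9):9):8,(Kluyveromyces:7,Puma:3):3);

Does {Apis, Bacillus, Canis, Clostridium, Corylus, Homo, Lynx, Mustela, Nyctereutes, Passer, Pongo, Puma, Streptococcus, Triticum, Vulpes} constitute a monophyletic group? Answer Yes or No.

No

The MRCA of the listed taxa is the root, so the smallest clade containing them is the whole tree.
That clade also contains Castanea, Kluyveromyces, which are not in the proposed group, so the group is not monophyletic.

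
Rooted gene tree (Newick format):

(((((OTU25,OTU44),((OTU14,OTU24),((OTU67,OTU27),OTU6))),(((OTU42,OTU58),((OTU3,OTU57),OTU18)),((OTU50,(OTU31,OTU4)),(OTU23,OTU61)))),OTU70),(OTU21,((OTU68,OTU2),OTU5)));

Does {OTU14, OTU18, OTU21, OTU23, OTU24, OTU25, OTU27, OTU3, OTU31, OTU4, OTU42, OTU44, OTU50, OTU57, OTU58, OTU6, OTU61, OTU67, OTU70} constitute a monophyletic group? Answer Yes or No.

No

The MRCA of the listed taxa is the root, so the smallest clade containing them is the whole tree.
That clade also contains OTU2, OTU5, OTU68, which are not in the proposed group, so the group is not monophyletic.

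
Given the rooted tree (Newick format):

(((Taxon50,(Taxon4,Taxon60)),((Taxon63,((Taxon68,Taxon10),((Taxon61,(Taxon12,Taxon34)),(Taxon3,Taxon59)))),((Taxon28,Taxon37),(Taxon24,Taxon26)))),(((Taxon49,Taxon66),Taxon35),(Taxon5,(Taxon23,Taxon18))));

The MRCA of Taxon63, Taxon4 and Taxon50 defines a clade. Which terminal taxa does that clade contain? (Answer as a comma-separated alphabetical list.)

Tracing Taxon63: it sits inside (Taxon63,((Taxon68,Taxon10),((Taxon61,(Taxon12,Taxon34)),(Taxon3,Taxon59)))).
Tracing Taxon4: it sits inside (Taxon4,Taxon60).
Tracing Taxon50: it sits inside (Taxon50,(Taxon4,Taxon60)).
The smallest clade enclosing all 3 is ((Taxon50,(Taxon4,Taxon60)),((Taxon63,((Taxon68,Taxon10),((Taxon61,(Taxon12,Taxon34)),(Taxon3,Taxon59)))),((Taxon28,Taxon37),(Taxon24,Taxon26)))); the answer is its 15 terminal taxa in alphabetical order.

Taxon10, Taxon12, Taxon24, Taxon26, Taxon28, Taxon3, Taxon34, Taxon37, Taxon4, Taxon50, Taxon59, Taxon60, Taxon61, Taxon63, Taxon68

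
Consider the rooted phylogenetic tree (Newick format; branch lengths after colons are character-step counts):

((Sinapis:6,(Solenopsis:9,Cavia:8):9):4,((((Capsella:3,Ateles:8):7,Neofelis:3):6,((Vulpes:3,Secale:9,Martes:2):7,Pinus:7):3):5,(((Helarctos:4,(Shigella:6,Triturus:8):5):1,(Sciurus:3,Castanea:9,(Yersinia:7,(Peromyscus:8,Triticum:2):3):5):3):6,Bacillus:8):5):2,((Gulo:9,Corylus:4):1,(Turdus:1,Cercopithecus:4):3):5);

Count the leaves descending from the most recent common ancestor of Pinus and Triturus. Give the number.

16

The MRCA of Pinus and Triturus is the node subtending ((((Capsella,Ateles),Neofelis),((Vulpes,Secale,Martes),Pinus)),(((Helarctos,(Shigella,Triturus)),(Sciurus,Castanea,(Yersinia,(Peromyscus,Triticum)))),Bacillus)).
That clade contains 16 terminal taxa: Ateles, Bacillus, Capsella, Castanea, Helarctos, Martes, Neofelis, Peromyscus, Pinus, Sciurus, Secale, Shigella, Triticum, Triturus, Vulpes, Yersinia.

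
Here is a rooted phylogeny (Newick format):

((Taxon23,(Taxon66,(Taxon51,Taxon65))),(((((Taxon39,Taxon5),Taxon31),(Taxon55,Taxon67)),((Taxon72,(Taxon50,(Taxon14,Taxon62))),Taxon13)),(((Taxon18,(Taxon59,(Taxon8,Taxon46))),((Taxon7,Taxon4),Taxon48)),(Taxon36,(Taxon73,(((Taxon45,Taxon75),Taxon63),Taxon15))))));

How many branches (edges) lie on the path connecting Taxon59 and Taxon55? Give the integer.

The MRCA of Taxon59 and Taxon55 is the node subtending (((((Taxon39,Taxon5),Taxon31),(Taxon55,Taxon67)),((Taxon72,(Taxon50,(Taxon14,Taxon62))),Taxon13)),(((Taxon18,(Taxon59,(Taxon8,Taxon46))),((Taxon7,Taxon4),Taxon48)),(Taxon36,(Taxon73,(((Taxon45,Taxon75),Taxon63),Taxon15))))).
From Taxon59 up to that node: 5 branches. From Taxon55 up to the same node: 4 branches. Total: 5 + 4 = 9.

9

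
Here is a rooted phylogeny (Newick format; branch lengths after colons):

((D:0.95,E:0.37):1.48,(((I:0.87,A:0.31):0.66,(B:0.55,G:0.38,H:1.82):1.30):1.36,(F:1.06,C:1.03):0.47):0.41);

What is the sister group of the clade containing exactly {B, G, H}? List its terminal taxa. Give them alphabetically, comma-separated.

A, I

The clade containing exactly {B, G, H} attaches to the tree at the node subtending ((I,A),(B,G,H)).
The other lineage descending from that same node — the sister group — is (I,A); its 2 tips in alphabetical order are the answer.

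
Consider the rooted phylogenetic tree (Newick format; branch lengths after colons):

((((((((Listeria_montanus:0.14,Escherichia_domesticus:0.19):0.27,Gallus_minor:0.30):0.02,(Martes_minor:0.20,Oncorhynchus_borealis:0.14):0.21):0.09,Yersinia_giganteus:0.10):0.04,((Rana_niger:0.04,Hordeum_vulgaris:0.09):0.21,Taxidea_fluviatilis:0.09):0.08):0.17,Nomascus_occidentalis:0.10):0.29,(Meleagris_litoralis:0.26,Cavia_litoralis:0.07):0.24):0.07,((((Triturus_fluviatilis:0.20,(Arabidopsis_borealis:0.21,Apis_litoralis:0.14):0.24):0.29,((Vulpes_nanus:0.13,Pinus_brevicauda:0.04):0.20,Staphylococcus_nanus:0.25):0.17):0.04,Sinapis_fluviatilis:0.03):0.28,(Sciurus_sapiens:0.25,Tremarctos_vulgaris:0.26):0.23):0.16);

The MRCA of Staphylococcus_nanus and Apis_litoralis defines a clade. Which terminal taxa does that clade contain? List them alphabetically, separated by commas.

Apis_litoralis, Arabidopsis_borealis, Pinus_brevicauda, Staphylococcus_nanus, Triturus_fluviatilis, Vulpes_nanus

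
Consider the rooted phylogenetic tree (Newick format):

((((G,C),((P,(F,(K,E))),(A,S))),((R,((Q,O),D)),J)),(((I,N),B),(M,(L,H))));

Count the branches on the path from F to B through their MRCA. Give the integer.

9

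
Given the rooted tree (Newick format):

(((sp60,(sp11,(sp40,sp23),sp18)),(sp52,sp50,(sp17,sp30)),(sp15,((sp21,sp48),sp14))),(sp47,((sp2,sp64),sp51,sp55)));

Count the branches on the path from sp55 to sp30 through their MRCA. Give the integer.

7

The MRCA of sp55 and sp30 is the root of the tree.
From sp55 up to that node: 3 branches. From sp30 up to the same node: 4 branches. Total: 3 + 4 = 7.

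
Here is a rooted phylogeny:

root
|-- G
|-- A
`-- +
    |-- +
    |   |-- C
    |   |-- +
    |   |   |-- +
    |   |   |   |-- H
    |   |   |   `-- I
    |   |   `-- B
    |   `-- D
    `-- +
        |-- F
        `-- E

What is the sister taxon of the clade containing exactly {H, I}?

B

The clade containing exactly {H, I} attaches to the tree at the node subtending ((H,I),B).
The other lineage descending from that same node — the sister group — is the single tip B.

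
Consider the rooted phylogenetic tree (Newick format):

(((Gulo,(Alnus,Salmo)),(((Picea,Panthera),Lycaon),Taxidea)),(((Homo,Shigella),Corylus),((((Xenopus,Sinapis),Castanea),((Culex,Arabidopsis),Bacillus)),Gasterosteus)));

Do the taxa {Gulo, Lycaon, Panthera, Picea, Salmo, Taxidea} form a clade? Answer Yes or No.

The MRCA of the listed taxa subtends ((Gulo,(Alnus,Salmo)),(((Picea,Panthera),Lycaon),Taxidea)).
That clade also contains Alnus, which is not in the proposed group, so the group is not monophyletic.

No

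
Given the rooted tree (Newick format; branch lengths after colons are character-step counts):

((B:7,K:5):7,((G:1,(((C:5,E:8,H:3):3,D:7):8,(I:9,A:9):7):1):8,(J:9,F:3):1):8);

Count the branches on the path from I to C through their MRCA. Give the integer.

The MRCA of I and C is the node subtending (((C,E,H),D),(I,A)).
From I up to that node: 2 branches. From C up to the same node: 3 branches. Total: 2 + 3 = 5.

5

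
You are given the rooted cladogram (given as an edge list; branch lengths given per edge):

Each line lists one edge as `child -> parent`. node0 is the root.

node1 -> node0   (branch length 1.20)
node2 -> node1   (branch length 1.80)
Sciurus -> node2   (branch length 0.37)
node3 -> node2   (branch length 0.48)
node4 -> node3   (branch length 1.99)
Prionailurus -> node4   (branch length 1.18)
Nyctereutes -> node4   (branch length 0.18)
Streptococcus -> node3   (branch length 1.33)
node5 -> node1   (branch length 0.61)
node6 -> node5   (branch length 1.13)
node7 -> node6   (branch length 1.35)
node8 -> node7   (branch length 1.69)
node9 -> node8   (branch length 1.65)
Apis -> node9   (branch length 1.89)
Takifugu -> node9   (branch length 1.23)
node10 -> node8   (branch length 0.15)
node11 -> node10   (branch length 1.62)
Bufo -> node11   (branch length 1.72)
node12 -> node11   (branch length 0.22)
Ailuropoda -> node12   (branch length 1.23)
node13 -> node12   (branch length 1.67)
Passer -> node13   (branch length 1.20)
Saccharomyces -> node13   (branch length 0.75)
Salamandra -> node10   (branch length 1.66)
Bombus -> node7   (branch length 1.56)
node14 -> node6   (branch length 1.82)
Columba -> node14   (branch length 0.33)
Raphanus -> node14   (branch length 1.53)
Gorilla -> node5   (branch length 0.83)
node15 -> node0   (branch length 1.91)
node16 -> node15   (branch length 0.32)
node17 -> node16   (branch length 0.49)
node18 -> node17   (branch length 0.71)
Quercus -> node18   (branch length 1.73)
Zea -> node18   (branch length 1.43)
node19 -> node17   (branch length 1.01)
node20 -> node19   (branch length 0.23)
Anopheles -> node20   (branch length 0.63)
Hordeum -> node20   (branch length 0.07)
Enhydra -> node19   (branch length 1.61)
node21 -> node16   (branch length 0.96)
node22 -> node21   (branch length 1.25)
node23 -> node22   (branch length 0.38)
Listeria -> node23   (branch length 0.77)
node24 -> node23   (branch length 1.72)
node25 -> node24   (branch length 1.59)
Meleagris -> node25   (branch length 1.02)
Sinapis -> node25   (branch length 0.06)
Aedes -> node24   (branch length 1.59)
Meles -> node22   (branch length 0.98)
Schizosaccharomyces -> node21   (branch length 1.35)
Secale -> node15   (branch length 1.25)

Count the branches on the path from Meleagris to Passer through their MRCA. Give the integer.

18

The MRCA of Meleagris and Passer is the root of the tree.
From Meleagris up to that node: 8 branches. From Passer up to the same node: 10 branches. Total: 8 + 10 = 18.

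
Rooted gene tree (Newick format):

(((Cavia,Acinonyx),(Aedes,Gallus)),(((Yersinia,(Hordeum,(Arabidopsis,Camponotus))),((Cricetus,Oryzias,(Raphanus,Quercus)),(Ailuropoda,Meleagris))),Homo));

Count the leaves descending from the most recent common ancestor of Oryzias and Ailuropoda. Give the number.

The MRCA of Oryzias and Ailuropoda is the node subtending ((Cricetus,Oryzias,(Raphanus,Quercus)),(Ailuropoda,Meleagris)).
That clade contains 6 terminal taxa: Ailuropoda, Cricetus, Meleagris, Oryzias, Quercus, Raphanus.

6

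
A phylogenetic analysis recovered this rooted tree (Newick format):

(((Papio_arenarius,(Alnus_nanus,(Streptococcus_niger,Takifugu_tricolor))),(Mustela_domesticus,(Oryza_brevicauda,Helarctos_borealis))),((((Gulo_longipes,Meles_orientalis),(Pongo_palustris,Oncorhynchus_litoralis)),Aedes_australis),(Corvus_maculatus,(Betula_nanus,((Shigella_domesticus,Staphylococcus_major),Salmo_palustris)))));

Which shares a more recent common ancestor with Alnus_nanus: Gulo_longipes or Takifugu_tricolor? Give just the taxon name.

Takifugu_tricolor

The MRCA of Alnus_nanus and Takifugu_tricolor subtends (Alnus_nanus,(Streptococcus_niger,Takifugu_tricolor)) (3 taxa).
The MRCA of Alnus_nanus and Gulo_longipes is the root, subtending the entire tree (17 taxa).
The first is nested inside the second, so Alnus_nanus shares a more recent common ancestor with Takifugu_tricolor.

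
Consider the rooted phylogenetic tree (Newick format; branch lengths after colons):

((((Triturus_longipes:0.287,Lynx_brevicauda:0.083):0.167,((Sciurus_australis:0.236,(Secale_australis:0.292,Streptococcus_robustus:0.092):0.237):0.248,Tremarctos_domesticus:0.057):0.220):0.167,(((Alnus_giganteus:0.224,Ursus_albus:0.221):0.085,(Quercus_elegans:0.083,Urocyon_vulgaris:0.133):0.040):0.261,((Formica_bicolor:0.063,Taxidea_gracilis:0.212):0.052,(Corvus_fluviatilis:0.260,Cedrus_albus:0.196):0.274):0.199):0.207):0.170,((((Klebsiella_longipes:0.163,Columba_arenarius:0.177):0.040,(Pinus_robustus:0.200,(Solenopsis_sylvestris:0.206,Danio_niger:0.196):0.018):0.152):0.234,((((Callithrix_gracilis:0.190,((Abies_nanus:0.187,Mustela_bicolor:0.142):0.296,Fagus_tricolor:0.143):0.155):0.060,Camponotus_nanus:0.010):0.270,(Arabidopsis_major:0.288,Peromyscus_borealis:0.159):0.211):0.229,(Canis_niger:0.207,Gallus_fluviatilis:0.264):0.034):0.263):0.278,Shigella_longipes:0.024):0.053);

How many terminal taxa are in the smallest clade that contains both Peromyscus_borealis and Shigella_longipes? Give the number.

15

The MRCA of Peromyscus_borealis and Shigella_longipes is the node subtending ((((Klebsiella_longipes,Columba_arenarius),(Pinus_robustus,(Solenopsis_sylvestris,Danio_niger))),((((Callithrix_gracilis,((Abies_nanus,Mustela_bicolor),Fagus_tricolor)),Camponotus_nanus),(Arabidopsis_major,Peromyscus_borealis)),(Canis_niger,Gallus_fluviatilis))),Shigella_longipes).
That clade contains 15 terminal taxa: Abies_nanus, Arabidopsis_major, Callithrix_gracilis, Camponotus_nanus, Canis_niger, Columba_arenarius, Danio_niger, Fagus_tricolor, Gallus_fluviatilis, Klebsiella_longipes, Mustela_bicolor, Peromyscus_borealis, Pinus_robustus, Shigella_longipes, Solenopsis_sylvestris.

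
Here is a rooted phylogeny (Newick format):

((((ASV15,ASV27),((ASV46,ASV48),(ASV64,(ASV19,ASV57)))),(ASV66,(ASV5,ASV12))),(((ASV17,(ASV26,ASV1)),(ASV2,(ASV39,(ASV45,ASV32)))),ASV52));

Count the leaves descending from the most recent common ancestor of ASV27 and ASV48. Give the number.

7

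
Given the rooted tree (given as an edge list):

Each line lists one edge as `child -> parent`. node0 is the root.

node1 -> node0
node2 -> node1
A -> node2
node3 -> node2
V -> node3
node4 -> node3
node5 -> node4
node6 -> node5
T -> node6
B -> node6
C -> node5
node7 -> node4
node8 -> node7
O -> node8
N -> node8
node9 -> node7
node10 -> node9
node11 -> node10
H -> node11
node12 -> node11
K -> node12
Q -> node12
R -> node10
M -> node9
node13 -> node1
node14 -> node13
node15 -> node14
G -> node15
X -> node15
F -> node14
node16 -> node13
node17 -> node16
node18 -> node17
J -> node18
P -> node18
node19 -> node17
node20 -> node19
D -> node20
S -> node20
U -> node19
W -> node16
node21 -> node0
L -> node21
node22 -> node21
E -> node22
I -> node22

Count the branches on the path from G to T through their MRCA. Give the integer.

10

The MRCA of G and T is the node subtending ((A,(V,(((T,B),C),((O,N),(((H,(K,Q)),R),M))))),(((G,X),F),(((J,P),((D,S),U)),W))).
From G up to that node: 4 branches. From T up to the same node: 6 branches. Total: 4 + 6 = 10.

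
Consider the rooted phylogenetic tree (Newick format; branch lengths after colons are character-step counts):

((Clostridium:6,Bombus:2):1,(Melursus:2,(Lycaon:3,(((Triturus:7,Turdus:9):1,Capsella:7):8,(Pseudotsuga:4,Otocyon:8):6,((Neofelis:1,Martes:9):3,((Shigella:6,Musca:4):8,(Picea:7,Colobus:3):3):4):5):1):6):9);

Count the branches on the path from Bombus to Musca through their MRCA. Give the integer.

The MRCA of Bombus and Musca is the root of the tree.
From Bombus up to that node: 2 branches. From Musca up to the same node: 7 branches. Total: 2 + 7 = 9.

9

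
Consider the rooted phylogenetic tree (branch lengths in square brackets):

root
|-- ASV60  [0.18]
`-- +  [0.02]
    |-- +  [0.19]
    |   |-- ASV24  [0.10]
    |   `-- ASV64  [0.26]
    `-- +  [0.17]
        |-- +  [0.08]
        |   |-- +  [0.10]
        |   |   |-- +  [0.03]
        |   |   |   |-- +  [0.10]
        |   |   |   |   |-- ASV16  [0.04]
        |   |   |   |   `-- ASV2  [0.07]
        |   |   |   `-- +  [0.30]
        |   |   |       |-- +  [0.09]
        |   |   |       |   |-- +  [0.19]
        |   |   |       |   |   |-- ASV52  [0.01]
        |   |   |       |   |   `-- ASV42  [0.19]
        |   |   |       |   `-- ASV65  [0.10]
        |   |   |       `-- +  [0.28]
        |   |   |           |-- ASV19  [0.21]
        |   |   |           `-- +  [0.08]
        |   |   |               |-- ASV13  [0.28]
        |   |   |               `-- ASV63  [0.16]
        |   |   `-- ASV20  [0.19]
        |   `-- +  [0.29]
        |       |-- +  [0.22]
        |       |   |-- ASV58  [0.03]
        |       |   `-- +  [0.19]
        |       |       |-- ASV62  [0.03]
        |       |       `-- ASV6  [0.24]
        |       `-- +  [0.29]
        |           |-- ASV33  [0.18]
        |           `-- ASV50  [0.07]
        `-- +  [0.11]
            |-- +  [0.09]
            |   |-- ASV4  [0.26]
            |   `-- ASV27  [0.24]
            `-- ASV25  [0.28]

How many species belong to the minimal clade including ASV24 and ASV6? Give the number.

19

The MRCA of ASV24 and ASV6 is the node subtending ((ASV24,ASV64),(((((ASV16,ASV2),(((ASV52,ASV42),ASV65),(ASV19,(ASV13,ASV63)))),ASV20),((ASV58,(ASV62,ASV6)),(ASV33,ASV50))),((ASV4,ASV27),ASV25))).
That clade contains 19 terminal taxa: ASV13, ASV16, ASV19, ASV2, ASV20, ASV24, ASV25, ASV27, ASV33, ASV4, ASV42, ASV50, ASV52, ASV58, ASV6, ASV62, ASV63, ASV64, ASV65.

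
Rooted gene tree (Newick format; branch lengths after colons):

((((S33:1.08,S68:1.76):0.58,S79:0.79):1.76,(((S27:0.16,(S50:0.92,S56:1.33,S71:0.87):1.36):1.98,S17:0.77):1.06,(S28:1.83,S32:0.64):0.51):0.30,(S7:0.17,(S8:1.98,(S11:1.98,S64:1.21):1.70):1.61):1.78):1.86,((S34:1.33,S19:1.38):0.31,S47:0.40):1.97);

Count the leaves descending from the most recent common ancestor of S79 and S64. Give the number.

14

The MRCA of S79 and S64 is the node subtending (((S33,S68),S79),(((S27,(S50,S56,S71)),S17),(S28,S32)),(S7,(S8,(S11,S64)))).
That clade contains 14 terminal taxa: S11, S17, S27, S28, S32, S33, S50, S56, S64, S68, S7, S71, S79, S8.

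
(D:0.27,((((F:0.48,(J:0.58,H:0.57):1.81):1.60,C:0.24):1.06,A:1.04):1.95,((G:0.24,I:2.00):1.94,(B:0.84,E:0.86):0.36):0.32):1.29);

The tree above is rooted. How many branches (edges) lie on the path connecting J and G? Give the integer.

8

The MRCA of J and G is the node subtending ((((F,(J,H)),C),A),((G,I),(B,E))).
From J up to that node: 5 branches. From G up to the same node: 3 branches. Total: 5 + 3 = 8.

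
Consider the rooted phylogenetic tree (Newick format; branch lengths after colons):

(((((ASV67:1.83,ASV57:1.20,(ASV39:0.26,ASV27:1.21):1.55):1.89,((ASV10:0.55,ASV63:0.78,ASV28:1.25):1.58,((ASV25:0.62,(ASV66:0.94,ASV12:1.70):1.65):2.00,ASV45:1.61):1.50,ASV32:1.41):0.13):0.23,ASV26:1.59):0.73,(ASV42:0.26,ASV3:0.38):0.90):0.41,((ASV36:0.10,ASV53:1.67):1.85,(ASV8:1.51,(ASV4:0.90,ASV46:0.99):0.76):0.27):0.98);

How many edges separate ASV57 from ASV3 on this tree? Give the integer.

The MRCA of ASV57 and ASV3 is the node subtending ((((ASV67,ASV57,(ASV39,ASV27)),((ASV10,ASV63,ASV28),((ASV25,(ASV66,ASV12)),ASV45),ASV32)),ASV26),(ASV42,ASV3)).
From ASV57 up to that node: 4 branches. From ASV3 up to the same node: 2 branches. Total: 4 + 2 = 6.

6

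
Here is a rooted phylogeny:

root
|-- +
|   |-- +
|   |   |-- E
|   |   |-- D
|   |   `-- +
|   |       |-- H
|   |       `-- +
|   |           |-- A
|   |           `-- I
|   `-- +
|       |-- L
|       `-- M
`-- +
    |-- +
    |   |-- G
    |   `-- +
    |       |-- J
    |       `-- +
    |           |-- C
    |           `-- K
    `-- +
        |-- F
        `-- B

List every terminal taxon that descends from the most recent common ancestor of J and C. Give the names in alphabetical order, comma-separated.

C, J, K

Tracing J: it sits inside (J,(C,K)).
Tracing C: it sits inside (C,K).
The smallest clade enclosing both is (J,(C,K)); the answer is its 3 terminal taxa in alphabetical order.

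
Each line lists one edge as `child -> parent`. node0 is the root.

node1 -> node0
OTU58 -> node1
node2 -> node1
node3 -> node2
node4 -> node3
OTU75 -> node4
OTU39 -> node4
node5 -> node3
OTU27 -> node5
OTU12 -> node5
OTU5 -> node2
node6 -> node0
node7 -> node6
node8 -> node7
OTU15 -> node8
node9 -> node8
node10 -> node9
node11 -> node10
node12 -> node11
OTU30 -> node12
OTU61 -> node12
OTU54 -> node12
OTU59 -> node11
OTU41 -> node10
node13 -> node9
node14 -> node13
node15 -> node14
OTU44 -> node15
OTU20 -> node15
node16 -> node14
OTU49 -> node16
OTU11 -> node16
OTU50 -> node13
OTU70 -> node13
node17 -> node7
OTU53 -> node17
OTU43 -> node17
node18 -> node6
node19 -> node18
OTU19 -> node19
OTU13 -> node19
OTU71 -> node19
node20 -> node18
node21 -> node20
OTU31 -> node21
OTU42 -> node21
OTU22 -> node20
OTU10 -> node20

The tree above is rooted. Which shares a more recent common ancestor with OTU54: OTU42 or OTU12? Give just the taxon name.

The MRCA of OTU54 and OTU42 subtends (((OTU15,((((OTU30,OTU61,OTU54),OTU59),OTU41),(((OTU44,OTU20),(OTU49,OTU11)),OTU50,OTU70))),(OTU53,OTU43)),((OTU19,OTU13,OTU71),((OTU31,OTU42),OTU22,OTU10))) (21 taxa).
The MRCA of OTU54 and OTU12 is the root, subtending the entire tree (27 taxa).
The first is nested inside the second, so OTU54 shares a more recent common ancestor with OTU42.

OTU42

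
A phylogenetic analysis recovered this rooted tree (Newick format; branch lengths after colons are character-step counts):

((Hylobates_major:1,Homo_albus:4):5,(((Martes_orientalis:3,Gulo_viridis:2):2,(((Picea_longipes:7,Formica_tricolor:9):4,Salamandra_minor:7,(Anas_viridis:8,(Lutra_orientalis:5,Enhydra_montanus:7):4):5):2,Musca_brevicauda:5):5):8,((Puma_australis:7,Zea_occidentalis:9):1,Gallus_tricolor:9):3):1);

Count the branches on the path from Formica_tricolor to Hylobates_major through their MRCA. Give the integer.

The MRCA of Formica_tricolor and Hylobates_major is the root of the tree.
From Formica_tricolor up to that node: 6 branches. From Hylobates_major up to the same node: 2 branches. Total: 6 + 2 = 8.

8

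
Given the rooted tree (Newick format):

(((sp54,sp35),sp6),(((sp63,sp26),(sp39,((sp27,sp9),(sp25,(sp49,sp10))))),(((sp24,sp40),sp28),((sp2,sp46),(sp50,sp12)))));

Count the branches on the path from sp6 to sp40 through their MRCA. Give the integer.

The MRCA of sp6 and sp40 is the root of the tree.
From sp6 up to that node: 2 branches. From sp40 up to the same node: 5 branches. Total: 2 + 5 = 7.

7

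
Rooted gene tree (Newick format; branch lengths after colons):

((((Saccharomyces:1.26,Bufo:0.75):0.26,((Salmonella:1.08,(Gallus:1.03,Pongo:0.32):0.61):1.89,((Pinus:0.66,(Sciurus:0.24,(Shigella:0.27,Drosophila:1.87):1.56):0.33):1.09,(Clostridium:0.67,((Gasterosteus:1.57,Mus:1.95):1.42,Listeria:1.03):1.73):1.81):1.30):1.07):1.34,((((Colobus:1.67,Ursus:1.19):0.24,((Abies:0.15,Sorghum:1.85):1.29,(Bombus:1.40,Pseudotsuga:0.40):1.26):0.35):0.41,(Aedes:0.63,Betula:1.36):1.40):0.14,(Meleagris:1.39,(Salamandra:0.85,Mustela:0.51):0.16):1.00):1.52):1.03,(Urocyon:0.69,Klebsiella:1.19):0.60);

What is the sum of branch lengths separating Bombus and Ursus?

4.44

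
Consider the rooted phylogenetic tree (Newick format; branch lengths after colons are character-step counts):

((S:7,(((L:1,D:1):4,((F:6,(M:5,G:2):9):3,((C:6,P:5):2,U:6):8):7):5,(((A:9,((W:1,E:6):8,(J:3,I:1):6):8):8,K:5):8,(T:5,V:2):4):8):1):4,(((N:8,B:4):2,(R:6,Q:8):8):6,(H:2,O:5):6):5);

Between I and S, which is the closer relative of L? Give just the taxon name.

I

The MRCA of L and I subtends (((L,D),((F,(M,G)),((C,P),U))),(((A,((W,E),(J,I))),K),(T,V))) (16 taxa).
The MRCA of L and S subtends (S,(((L,D),((F,(M,G)),((C,P),U))),(((A,((W,E),(J,I))),K),(T,V)))) (17 taxa).
The first is nested inside the second, so L shares a more recent common ancestor with I.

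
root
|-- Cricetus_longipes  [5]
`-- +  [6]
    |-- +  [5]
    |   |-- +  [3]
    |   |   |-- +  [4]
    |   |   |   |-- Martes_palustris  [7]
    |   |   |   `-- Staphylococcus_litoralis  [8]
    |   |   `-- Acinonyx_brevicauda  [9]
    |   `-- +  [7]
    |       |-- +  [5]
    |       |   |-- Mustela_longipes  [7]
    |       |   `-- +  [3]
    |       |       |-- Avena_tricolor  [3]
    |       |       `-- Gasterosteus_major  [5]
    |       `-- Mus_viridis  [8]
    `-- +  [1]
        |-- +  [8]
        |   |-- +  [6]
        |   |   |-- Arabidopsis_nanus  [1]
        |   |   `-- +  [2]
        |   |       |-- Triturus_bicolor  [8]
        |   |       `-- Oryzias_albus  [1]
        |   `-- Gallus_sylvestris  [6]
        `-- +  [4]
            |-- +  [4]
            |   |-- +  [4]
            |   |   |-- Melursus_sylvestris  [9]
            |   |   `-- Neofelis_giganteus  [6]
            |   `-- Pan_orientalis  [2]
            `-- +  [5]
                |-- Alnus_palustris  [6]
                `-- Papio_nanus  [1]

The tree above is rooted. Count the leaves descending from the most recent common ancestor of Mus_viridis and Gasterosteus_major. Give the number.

4

The MRCA of Mus_viridis and Gasterosteus_major is the node subtending ((Mustela_longipes,(Avena_tricolor,Gasterosteus_major)),Mus_viridis).
That clade contains 4 terminal taxa: Avena_tricolor, Gasterosteus_major, Mus_viridis, Mustela_longipes.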